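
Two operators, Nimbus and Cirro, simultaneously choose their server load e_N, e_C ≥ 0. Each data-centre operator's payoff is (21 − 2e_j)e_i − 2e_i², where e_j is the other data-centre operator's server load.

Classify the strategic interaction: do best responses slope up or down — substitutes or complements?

strategic substitutes

Nimbus's payoff is (21 − 2e_C)e_N − 2e_N².
∂π/∂e_N = 21 − 2e_C − 4e_N = 0, so e_N = 5.25 − 0.5e_C.
The best-response slope de_N/de_C = −0.5 < 0: the reaction function is downward-sloping, so the choices are strategic substitutes.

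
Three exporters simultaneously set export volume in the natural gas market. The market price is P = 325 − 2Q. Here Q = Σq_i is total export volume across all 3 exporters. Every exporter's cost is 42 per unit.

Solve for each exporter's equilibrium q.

35.375

A representative exporter's profit is π_i = q_i(325 − 2Q) − 42q_i, with Q = q_i + Σ_{j≠i} q_j.
First-order condition: 283 − 4q_i − 2Σ_{j≠i} q_j = 0.
Imposing symmetry (q_j = q for all j) turns Σ_{j≠i} q_j into 2q, so 283 = 8q and q = 35.375.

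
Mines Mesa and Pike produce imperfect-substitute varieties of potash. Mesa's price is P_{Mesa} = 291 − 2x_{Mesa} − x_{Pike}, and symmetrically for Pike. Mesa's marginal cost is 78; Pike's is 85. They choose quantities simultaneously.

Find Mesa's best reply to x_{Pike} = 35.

Mine Mesa's profit: π = x_{Mesa}(291 − 2x_{Mesa} − x_{Pike}) − 78x_{Mesa}.
∂π/∂x_{Mesa} = 213 − 4x_{Mesa} − x_{Pike} = 0 ⇒ x_{Mesa} = 53.25 − 0.25x_{Pike}.
At x_{Pike} = 35: x_{Mesa} = 53.25 − 0.25·35 = 44.5.

44.5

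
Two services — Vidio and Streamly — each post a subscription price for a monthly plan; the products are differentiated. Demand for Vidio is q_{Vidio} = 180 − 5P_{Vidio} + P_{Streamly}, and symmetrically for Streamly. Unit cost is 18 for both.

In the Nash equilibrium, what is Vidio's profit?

720

Vidio's profit: π = (P_{Vidio} − 18)(180 − 5P_{Vidio} + P_{Streamly}).
∂π/∂P_{Vidio} = 270 − 10P_{Vidio} + P_{Streamly} = 0 ⇒ P_{Vidio} = 27 + 0.1P_{Streamly}.
The game is symmetric, so in equilibrium P_{Streamly} = P_{Vidio}: the reaction function gives 0.9P_{Vidio} = 27, hence P_{Vidio} = 30.
q_{Vidio} = 180 − 5·30 + 30 = 60.
Profit = (30 − 18)·60 = 720.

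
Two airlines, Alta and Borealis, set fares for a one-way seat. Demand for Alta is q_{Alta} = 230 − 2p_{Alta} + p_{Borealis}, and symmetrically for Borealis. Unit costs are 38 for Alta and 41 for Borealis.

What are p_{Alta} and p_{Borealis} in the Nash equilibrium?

Alta's profit: π = (p_{Alta} − 38)(230 − 2p_{Alta} + p_{Borealis}).
∂π/∂p_{Alta} = 306 − 4p_{Alta} + p_{Borealis} = 0 ⇒ p_{Alta} = 76.5 + 0.25p_{Borealis}.
Similarly p_{Borealis} = 78 + 0.25p_{Alta}.
Substituting the second reaction function into the first: p_{Alta} = 76.5 + 0.25(78 + 0.25p_{Alta}), which gives 0.9375p_{Alta} = 96 ⇒ p_{Alta} = 102.4.
Then p_{Borealis} = 78 + 0.25·102.4 = 103.6.

102.4, 103.6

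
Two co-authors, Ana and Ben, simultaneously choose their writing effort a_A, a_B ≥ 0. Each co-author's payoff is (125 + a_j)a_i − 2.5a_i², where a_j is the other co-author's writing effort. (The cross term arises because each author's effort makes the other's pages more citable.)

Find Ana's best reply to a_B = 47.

Ana's payoff is (125 + a_B)a_A − 2.5a_A².
∂π/∂a_A = 125 + a_B − 5a_A = 0, so a_A = 25 + 0.2a_B.
At a_B = 47: a_A = 25 + 0.2·47 = 34.4.

34.4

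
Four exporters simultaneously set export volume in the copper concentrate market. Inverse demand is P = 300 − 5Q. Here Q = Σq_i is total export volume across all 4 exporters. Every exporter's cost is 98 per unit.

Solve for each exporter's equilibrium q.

A representative exporter's profit is π_i = q_i(300 − 5Q) − 98q_i, with Q = q_i + Σ_{j≠i} q_j.
First-order condition: 202 − 10q_i − 5Σ_{j≠i} q_j = 0.
In a symmetric equilibrium every exporter chooses the same q, so Σ_{j≠i} q_j = 3q. The condition becomes 202 − 25q = 0, giving q = 202/25 = 8.08.

8.08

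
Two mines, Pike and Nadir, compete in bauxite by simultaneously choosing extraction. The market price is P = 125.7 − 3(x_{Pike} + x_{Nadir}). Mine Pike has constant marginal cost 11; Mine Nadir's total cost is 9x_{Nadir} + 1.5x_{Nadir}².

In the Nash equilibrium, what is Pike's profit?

689.4768

Mine Pike's profit: π = x_{Pike}(125.7 − 3(x_{Pike} + x_{Nadir})) − 11x_{Pike}.
∂π/∂x_{Pike} = 114.7 − 6x_{Pike} − 3x_{Nadir} = 0, so x_{Pike} = 1147/60 − 0.5x_{Nadir}.
For Nadir: ∂π/∂x_{Nadir} = 116.7 − 9x_{Nadir} − 3x_{Pike} = 0 ⇒ x_{Nadir} = 389/30 − (1/3)x_{Pike}.
Solving the two reaction functions simultaneously: (1 − (−0.5)(−1/3))x_{Pike} = 1147/60 − 0.5·(389/30), so (5/6)x_{Pike} = 379/30 and x_{Pike} = 15.16.
Then x_{Nadir} = 389/30 − (1/3)·15.16 = 1187/150.
Price P = 125.7 − 3·(3461/150) = 56.48.
Pike's profit: (56.48 − 11)·15.16 = 689.4768.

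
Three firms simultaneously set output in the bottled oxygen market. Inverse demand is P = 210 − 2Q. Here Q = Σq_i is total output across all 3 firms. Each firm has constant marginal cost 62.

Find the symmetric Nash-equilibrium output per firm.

A representative firm's profit is π_i = q_i(210 − 2Q) − 62q_i, with Q = q_i + Σ_{j≠i} q_j.
First-order condition: 148 − 4q_i − 2Σ_{j≠i} q_j = 0.
In a symmetric equilibrium every firm chooses the same q, so Σ_{j≠i} q_j = 2q. The condition becomes 148 − 8q = 0, giving q = 148/8 = 18.5.

18.5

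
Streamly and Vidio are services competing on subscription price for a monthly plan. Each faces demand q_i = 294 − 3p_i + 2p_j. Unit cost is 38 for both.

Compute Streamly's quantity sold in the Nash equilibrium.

Streamly's profit: π = (p_{Streamly} − 38)(294 − 3p_{Streamly} + 2p_{Vidio}).
∂π/∂p_{Streamly} = 408 − 6p_{Streamly} + 2p_{Vidio} = 0 ⇒ p_{Streamly} = 68 + (1/3)p_{Vidio}.
Setting p_{Streamly} = p_{Vidio} in the reaction function: p_{Streamly} = 68 + (1/3)p_{Streamly}, so p_{Streamly} = 68 / (2/3) = 102.
q_{Streamly} = 294 − 3·102 + 2·102 = 192.

192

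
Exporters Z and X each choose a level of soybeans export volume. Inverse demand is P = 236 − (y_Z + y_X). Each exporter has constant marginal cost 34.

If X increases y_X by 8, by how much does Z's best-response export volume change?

-4

Exporter Z's profit: π = y_Z(236 − (y_Z + y_X)) − 34y_Z.
∂π/∂y_Z = 202 − 2y_Z − y_X = 0, so y_Z = 101 − 0.5y_X.
The reaction-function slope is −0.5, so an 8-unit rise in y_X moves y_Z by −0.5 × 8 = −4. Z's best response falls — the actions are strategic substitutes.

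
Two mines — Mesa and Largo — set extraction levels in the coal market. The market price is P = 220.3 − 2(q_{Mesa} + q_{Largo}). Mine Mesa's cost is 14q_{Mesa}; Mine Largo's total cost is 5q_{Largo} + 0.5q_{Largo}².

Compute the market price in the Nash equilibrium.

Mine Mesa's profit: π = q_{Mesa}(220.3 − 2(q_{Mesa} + q_{Largo})) − 14q_{Mesa}.
∂π/∂q_{Mesa} = 206.3 − 4q_{Mesa} − 2q_{Largo} = 0, so q_{Mesa} = 51.575 − 0.5q_{Largo}.
For Largo: ∂π/∂q_{Largo} = 215.3 − 5q_{Largo} − 2q_{Mesa} = 0 ⇒ q_{Largo} = 43.06 − 0.4q_{Mesa}.
Substituting the second reaction function into the first: q_{Mesa} = 51.575 − 0.5(43.06 − 0.4q_{Mesa}), which gives 0.8q_{Mesa} = 30.045 ⇒ q_{Mesa} = 6009/160.
Then q_{Largo} = 43.06 − 0.4·(6009/160) = 28.0375.
Equilibrium price: P = 220.3 − 2·(2099/32) = 89.1125.

89.1125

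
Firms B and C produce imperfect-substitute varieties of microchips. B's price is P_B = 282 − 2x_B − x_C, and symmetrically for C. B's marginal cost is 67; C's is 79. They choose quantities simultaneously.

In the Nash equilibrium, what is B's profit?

3836.88

Firm B's profit: π = x_B(282 − 2x_B − x_C) − 67x_B.
∂π/∂x_B = 215 − 4x_B − x_C = 0 ⇒ x_B = 53.75 − 0.25x_C.
Similarly x_C = 50.75 − 0.25x_B.
Plugging x_C into B's best response: x_B = 53.75 − 0.25(50.75 − 0.25x_B) ⇒ 0.9375x_B = 41.0625, so x_B = 43.8.
Then x_C = 50.75 − 0.25·43.8 = 39.8.
P_B = 282 − 2·43.8 − 39.8 = 154.6.
Profit = (154.6 − 67)·43.8 = 3836.88.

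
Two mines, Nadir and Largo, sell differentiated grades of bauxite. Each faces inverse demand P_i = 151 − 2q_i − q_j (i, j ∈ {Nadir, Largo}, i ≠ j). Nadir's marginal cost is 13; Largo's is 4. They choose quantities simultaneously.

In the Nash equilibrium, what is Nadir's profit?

1458

Mine Nadir's profit: π = q_{Nadir}(151 − 2q_{Nadir} − q_{Largo}) − 13q_{Nadir}.
∂π/∂q_{Nadir} = 138 − 4q_{Nadir} − q_{Largo} = 0 ⇒ q_{Nadir} = 34.5 − 0.25q_{Largo}.
Similarly q_{Largo} = 36.75 − 0.25q_{Nadir}.
Solving the two reaction functions simultaneously: (1 − (−0.25)(−0.25))q_{Nadir} = 34.5 − 0.25·36.75, so 0.9375q_{Nadir} = 25.3125 and q_{Nadir} = 27.
Then q_{Largo} = 36.75 − 0.25·27 = 30.
P_{Nadir} = 151 − 2·27 − 30 = 67.
Profit = (67 − 13)·27 = 1458.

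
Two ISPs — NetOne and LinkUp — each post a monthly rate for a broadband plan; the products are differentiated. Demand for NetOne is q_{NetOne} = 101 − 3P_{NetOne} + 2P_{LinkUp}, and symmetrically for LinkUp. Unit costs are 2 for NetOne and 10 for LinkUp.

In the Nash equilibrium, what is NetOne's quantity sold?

78.75

NetOne's profit: π = (P_{NetOne} − 2)(101 − 3P_{NetOne} + 2P_{LinkUp}).
∂π/∂P_{NetOne} = 107 − 6P_{NetOne} + 2P_{LinkUp} = 0 ⇒ P_{NetOne} = 107/6 + (1/3)P_{LinkUp}.
Similarly P_{LinkUp} = 131/6 + (1/3)P_{NetOne}.
Substituting the second reaction function into the first: P_{NetOne} = 107/6 + (1/3)(131/6 + (1/3)P_{NetOne}), which gives (8/9)P_{NetOne} = 226/9 ⇒ P_{NetOne} = 28.25.
Then P_{LinkUp} = 131/6 + (1/3)·28.25 = 31.25.
q_{NetOne} = 101 − 3·28.25 + 2·31.25 = 78.75.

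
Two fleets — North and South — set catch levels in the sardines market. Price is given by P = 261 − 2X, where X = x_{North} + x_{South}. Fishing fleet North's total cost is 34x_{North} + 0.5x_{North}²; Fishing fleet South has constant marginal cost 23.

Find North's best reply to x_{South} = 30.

Fishing fleet North's profit: π = x_{North}(261 − 2(x_{North} + x_{South})) − 34x_{North} − 0.5x_{North}².
∂π/∂x_{North} = 227 − 5x_{North} − 2x_{South} = 0, so x_{North} = 45.4 − 0.4x_{South}.
At x_{South} = 30: x_{North} = 45.4 − 0.4·30 = 33.4.

33.4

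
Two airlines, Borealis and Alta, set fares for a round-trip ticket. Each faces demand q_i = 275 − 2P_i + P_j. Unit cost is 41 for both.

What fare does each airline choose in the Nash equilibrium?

Borealis's profit: π = (P_{Borealis} − 41)(275 − 2P_{Borealis} + P_{Alta}).
∂π/∂P_{Borealis} = 357 − 4P_{Borealis} + P_{Alta} = 0 ⇒ P_{Borealis} = 89.25 + 0.25P_{Alta}.
By symmetry P_{Alta} = P_{Borealis}; substituting into the reaction function, 0.75P_{Borealis} = 89.25 and P_{Borealis} = 119.

119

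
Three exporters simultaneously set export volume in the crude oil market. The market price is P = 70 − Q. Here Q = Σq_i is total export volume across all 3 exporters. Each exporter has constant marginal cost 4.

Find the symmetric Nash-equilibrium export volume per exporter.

16.5

A representative exporter's profit is π_i = q_i(70 − Q) − 4q_i, with Q = q_i + Σ_{j≠i} q_j.
First-order condition: 66 − 2q_i − Σ_{j≠i} q_j = 0.
With identical exporters, set every q_j = q: then 66 − 2q − 2q = 0, i.e. q = 66/4 = 16.5.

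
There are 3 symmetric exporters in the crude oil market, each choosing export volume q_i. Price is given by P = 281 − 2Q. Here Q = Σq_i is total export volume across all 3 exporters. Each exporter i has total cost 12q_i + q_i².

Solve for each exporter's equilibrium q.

26.9

A representative exporter's profit is π_i = q_i(281 − 2Q) − 12q_i − q_i², with Q = q_i + Σ_{j≠i} q_j.
First-order condition: 269 − 6q_i − 2Σ_{j≠i} q_j = 0.
With identical exporters, set every q_j = q: then 269 − 6q − 4q = 0, i.e. q = 269/10 = 26.9.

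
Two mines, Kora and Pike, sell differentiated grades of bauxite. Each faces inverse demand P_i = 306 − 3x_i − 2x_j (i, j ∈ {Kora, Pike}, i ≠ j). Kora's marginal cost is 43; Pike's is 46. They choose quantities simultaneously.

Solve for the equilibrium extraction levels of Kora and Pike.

33.0625, 32.3125

Mine Kora's profit: π = x_{Kora}(306 − 3x_{Kora} − 2x_{Pike}) − 43x_{Kora}.
∂π/∂x_{Kora} = 263 − 6x_{Kora} − 2x_{Pike} = 0 ⇒ x_{Kora} = 263/6 − (1/3)x_{Pike}.
Similarly x_{Pike} = 130/3 − (1/3)x_{Kora}.
Plugging x_{Pike} into Kora's best response: x_{Kora} = 263/6 − (1/3)(130/3 − (1/3)x_{Kora}) ⇒ (8/9)x_{Kora} = 529/18, so x_{Kora} = 33.0625.
Then x_{Pike} = 130/3 − (1/3)·33.0625 = 32.3125.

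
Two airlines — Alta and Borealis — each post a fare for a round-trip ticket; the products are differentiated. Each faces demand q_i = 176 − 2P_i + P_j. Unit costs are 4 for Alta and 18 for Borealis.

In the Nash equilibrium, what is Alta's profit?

7009.28

Alta's profit: π = (P_{Alta} − 4)(176 − 2P_{Alta} + P_{Borealis}).
∂π/∂P_{Alta} = 184 − 4P_{Alta} + P_{Borealis} = 0 ⇒ P_{Alta} = 46 + 0.25P_{Borealis}.
Similarly P_{Borealis} = 53 + 0.25P_{Alta}.
Substituting the second reaction function into the first: P_{Alta} = 46 + 0.25(53 + 0.25P_{Alta}), which gives 0.9375P_{Alta} = 59.25 ⇒ P_{Alta} = 63.2.
Then P_{Borealis} = 53 + 0.25·63.2 = 68.8.
q_{Alta} = 176 − 2·63.2 + 68.8 = 118.4.
Profit = (63.2 − 4)·118.4 = 7009.28.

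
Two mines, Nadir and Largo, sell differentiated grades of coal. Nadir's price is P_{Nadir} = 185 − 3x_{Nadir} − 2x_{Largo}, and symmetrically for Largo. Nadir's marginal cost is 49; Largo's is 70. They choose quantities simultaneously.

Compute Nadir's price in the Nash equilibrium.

Mine Nadir's profit: π = x_{Nadir}(185 − 3x_{Nadir} − 2x_{Largo}) − 49x_{Nadir}.
∂π/∂x_{Nadir} = 136 − 6x_{Nadir} − 2x_{Largo} = 0 ⇒ x_{Nadir} = 68/3 − (1/3)x_{Largo}.
Similarly x_{Largo} = 115/6 − (1/3)x_{Nadir}.
Plugging x_{Largo} into Nadir's best response: x_{Nadir} = 68/3 − (1/3)(115/6 − (1/3)x_{Nadir}) ⇒ (8/9)x_{Nadir} = 293/18, so x_{Nadir} = 18.3125.
Then x_{Largo} = 115/6 − (1/3)·18.3125 = 13.0625.
P_{Nadir} = 185 − 3·18.3125 − 2·13.0625 = 103.9375.

103.9375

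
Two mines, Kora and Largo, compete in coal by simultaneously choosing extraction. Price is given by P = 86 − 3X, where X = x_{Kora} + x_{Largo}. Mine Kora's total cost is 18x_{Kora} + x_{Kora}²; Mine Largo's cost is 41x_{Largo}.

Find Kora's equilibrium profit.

Mine Kora's profit: π = x_{Kora}(86 − 3(x_{Kora} + x_{Largo})) − 18x_{Kora} − x_{Kora}².
∂π/∂x_{Kora} = 68 − 8x_{Kora} − 3x_{Largo} = 0, so x_{Kora} = 8.5 − 0.375x_{Largo}.
For Largo: ∂π/∂x_{Largo} = 45 − 6x_{Largo} − 3x_{Kora} = 0 ⇒ x_{Largo} = 7.5 − 0.5x_{Kora}.
Plugging x_{Largo} into Kora's best response: x_{Kora} = 8.5 − 0.375(7.5 − 0.5x_{Kora}) ⇒ 0.8125x_{Kora} = 5.6875, so x_{Kora} = 7.
Then x_{Largo} = 7.5 − 0.5·7 = 4.
Price P = 86 − 3·11 = 53.
Kora's profit: (53 − 18)·7 − (7)² = 196.

196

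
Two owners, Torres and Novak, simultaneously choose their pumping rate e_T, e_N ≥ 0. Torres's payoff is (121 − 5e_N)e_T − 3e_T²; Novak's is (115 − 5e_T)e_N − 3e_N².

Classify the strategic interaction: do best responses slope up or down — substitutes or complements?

strategic substitutes

Expanding Torres's payoff: 121e_T − 5e_Ne_T − 3e_T².
∂π/∂e_T = 121 − 5e_N − 6e_T = 0, so e_T = 121/6 − (5/6)e_N.
The best-response slope de_T/de_N = −5/6 < 0: the reaction function is downward-sloping, so the choices are strategic substitutes.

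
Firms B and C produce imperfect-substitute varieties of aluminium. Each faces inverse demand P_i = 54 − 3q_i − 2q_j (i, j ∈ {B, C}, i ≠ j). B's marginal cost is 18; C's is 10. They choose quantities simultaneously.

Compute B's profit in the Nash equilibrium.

Firm B's profit: π = q_B(54 − 3q_B − 2q_C) − 18q_B.
∂π/∂q_B = 36 − 6q_B − 2q_C = 0 ⇒ q_B = 6 − (1/3)q_C.
Similarly q_C = 22/3 − (1/3)q_B.
Substituting the second reaction function into the first: q_B = 6 − (1/3)(22/3 − (1/3)q_B), which gives (8/9)q_B = 32/9 ⇒ q_B = 4.
Then q_C = 22/3 − (1/3)·4 = 6.
P_B = 54 − 3·4 − 2·6 = 30.
Profit = (30 − 18)·4 = 48.

48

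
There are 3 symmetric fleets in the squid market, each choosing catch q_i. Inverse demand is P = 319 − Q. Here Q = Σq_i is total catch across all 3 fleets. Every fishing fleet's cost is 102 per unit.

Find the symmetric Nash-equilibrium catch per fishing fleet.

54.25

A representative fishing fleet's profit is π_i = q_i(319 − Q) − 102q_i, with Q = q_i + Σ_{j≠i} q_j.
First-order condition: 217 − 2q_i − Σ_{j≠i} q_j = 0.
With identical fishing fleets, set every q_j = q: then 217 − 2q − 2q = 0, i.e. q = 217/4 = 54.25.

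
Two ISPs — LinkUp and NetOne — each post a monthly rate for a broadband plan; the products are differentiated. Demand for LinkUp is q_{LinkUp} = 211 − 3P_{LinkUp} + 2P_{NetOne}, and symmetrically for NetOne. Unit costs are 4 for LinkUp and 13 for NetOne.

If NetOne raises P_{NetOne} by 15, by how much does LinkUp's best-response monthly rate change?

LinkUp's profit: π = (P_{LinkUp} − 4)(211 − 3P_{LinkUp} + 2P_{NetOne}).
∂π/∂P_{LinkUp} = 223 − 6P_{LinkUp} + 2P_{NetOne} = 0 ⇒ P_{LinkUp} = 223/6 + (1/3)P_{NetOne}.
The reaction-function slope is 1/3, so a 15-unit rise in P_{NetOne} moves P_{LinkUp} by 1/3 × 15 = 5. LinkUp's best response rises — the actions are strategic complements.

5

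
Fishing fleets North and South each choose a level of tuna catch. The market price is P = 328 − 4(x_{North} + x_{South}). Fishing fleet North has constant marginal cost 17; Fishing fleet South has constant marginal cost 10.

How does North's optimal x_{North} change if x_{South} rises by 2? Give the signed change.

Fishing fleet North's profit: π = x_{North}(328 − 4(x_{North} + x_{South})) − 17x_{North}.
∂π/∂x_{North} = 311 − 8x_{North} − 4x_{South} = 0, so x_{North} = 38.875 − 0.5x_{South}.
The reaction-function slope is −0.5, so a 2-unit rise in x_{South} moves x_{North} by −0.5 × 2 = −1. North's best response falls — the actions are strategic substitutes.

-1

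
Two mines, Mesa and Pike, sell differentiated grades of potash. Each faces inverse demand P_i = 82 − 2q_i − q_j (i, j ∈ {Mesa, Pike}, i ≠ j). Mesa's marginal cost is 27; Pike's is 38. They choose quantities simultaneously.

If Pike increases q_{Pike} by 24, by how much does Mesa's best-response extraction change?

-6

Mine Mesa's profit: π = q_{Mesa}(82 − 2q_{Mesa} − q_{Pike}) − 27q_{Mesa}.
∂π/∂q_{Mesa} = 55 − 4q_{Mesa} − q_{Pike} = 0 ⇒ q_{Mesa} = 13.75 − 0.25q_{Pike}.
The reaction-function slope is −0.25, so a 24-unit rise in q_{Pike} moves q_{Mesa} by −0.25 × 24 = −6. Mesa's best response falls — the actions are strategic substitutes.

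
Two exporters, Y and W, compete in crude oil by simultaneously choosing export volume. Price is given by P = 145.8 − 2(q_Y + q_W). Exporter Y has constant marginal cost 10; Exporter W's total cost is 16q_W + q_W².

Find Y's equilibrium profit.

Exporter Y's profit: π = q_Y(145.8 − 2(q_Y + q_W)) − 10q_Y.
∂π/∂q_Y = 135.8 − 4q_Y − 2q_W = 0, so q_Y = 33.95 − 0.5q_W.
For W: ∂π/∂q_W = 129.8 − 6q_W − 2q_Y = 0 ⇒ q_W = 649/30 − (1/3)q_Y.
Plugging q_W into Y's best response: q_Y = 33.95 − 0.5(649/30 − (1/3)q_Y) ⇒ (5/6)q_Y = 347/15, so q_Y = 27.76.
Then q_W = 649/30 − (1/3)·27.76 = 12.38.
Price P = 145.8 − 2·40.14 = 65.52.
Y's profit: (65.52 − 10)·27.76 = 1541.2352.

1541.2352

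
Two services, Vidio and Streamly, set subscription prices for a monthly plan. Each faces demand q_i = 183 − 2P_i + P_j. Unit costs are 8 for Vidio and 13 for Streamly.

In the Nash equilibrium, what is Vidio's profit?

Vidio's profit: π = (P_{Vidio} − 8)(183 − 2P_{Vidio} + P_{Streamly}).
∂π/∂P_{Vidio} = 199 − 4P_{Vidio} + P_{Streamly} = 0 ⇒ P_{Vidio} = 49.75 + 0.25P_{Streamly}.
Similarly P_{Streamly} = 52.25 + 0.25P_{Vidio}.
Plugging P_{Streamly} into Vidio's best response: P_{Vidio} = 49.75 + 0.25(52.25 + 0.25P_{Vidio}) ⇒ 0.9375P_{Vidio} = 62.8125, so P_{Vidio} = 67.
Then P_{Streamly} = 52.25 + 0.25·67 = 69.
q_{Vidio} = 183 − 2·67 + 69 = 118.
Profit = (67 − 8)·118 = 6962.

6962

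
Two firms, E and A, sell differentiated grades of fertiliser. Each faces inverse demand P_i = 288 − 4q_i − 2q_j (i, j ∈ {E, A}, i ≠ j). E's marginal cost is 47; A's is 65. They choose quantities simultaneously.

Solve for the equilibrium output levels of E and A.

24.7, 21.7

Firm E's profit: π = q_E(288 − 4q_E − 2q_A) − 47q_E.
∂π/∂q_E = 241 − 8q_E − 2q_A = 0 ⇒ q_E = 30.125 − 0.25q_A.
Similarly q_A = 27.875 − 0.25q_E.
Solving the two reaction functions simultaneously: (1 − (−0.25)(−0.25))q_E = 30.125 − 0.25·27.875, so 0.9375q_E = 741/32 and q_E = 24.7.
Then q_A = 27.875 − 0.25·24.7 = 21.7.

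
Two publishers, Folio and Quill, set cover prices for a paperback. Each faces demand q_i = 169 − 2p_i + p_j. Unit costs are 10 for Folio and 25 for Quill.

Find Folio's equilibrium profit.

6050

Folio's profit: π = (p_{Folio} − 10)(169 − 2p_{Folio} + p_{Quill}).
∂π/∂p_{Folio} = 189 − 4p_{Folio} + p_{Quill} = 0 ⇒ p_{Folio} = 47.25 + 0.25p_{Quill}.
Similarly p_{Quill} = 54.75 + 0.25p_{Folio}.
Substituting the second reaction function into the first: p_{Folio} = 47.25 + 0.25(54.75 + 0.25p_{Folio}), which gives 0.9375p_{Folio} = 60.9375 ⇒ p_{Folio} = 65.
Then p_{Quill} = 54.75 + 0.25·65 = 71.
q_{Folio} = 169 − 2·65 + 71 = 110.
Profit = (65 − 10)·110 = 6050.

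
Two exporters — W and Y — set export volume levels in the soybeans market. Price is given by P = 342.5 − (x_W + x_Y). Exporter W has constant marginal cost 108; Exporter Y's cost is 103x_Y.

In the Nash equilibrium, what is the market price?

184.5

Exporter W's profit: π = x_W(342.5 − (x_W + x_Y)) − 108x_W.
∂π/∂x_W = 234.5 − 2x_W − x_Y = 0, so x_W = 117.25 − 0.5x_Y.
By the same steps for Y: x_Y = 119.75 − 0.5x_W.
Substituting the second reaction function into the first: x_W = 117.25 − 0.5(119.75 − 0.5x_W), which gives 0.75x_W = 57.375 ⇒ x_W = 76.5.
Then x_Y = 119.75 − 0.5·76.5 = 81.5.
Equilibrium price: P = 342.5 − 158 = 184.5.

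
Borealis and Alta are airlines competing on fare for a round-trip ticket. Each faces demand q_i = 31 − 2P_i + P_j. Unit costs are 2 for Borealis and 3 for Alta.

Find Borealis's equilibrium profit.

192.08

Borealis's profit: π = (P_{Borealis} − 2)(31 − 2P_{Borealis} + P_{Alta}).
∂π/∂P_{Borealis} = 35 − 4P_{Borealis} + P_{Alta} = 0 ⇒ P_{Borealis} = 8.75 + 0.25P_{Alta}.
Similarly P_{Alta} = 9.25 + 0.25P_{Borealis}.
Solving the two reaction functions simultaneously: (1 − (0.25)(0.25))P_{Borealis} = 8.75 + 0.25·9.25, so 0.9375P_{Borealis} = 11.0625 and P_{Borealis} = 11.8.
Then P_{Alta} = 9.25 + 0.25·11.8 = 12.2.
q_{Borealis} = 31 − 2·11.8 + 12.2 = 19.6.
Profit = (11.8 − 2)·19.6 = 192.08.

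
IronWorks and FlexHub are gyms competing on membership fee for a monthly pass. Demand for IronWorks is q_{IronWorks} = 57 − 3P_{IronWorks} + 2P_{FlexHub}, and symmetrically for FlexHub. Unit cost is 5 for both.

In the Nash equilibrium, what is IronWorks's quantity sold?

IronWorks's profit: π = (P_{IronWorks} − 5)(57 − 3P_{IronWorks} + 2P_{FlexHub}).
∂π/∂P_{IronWorks} = 72 − 6P_{IronWorks} + 2P_{FlexHub} = 0 ⇒ P_{IronWorks} = 12 + (1/3)P_{FlexHub}.
Setting P_{IronWorks} = P_{FlexHub} in the reaction function: P_{IronWorks} = 12 + (1/3)P_{IronWorks}, so P_{IronWorks} = 12 / (2/3) = 18.
q_{IronWorks} = 57 − 3·18 + 2·18 = 39.

39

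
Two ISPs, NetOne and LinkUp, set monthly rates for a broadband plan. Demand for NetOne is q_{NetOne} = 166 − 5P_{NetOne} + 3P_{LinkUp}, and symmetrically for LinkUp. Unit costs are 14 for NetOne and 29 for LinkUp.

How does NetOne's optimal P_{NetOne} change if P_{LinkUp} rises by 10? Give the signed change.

3

NetOne's profit: π = (P_{NetOne} − 14)(166 − 5P_{NetOne} + 3P_{LinkUp}).
∂π/∂P_{NetOne} = 236 − 10P_{NetOne} + 3P_{LinkUp} = 0 ⇒ P_{NetOne} = 23.6 + 0.3P_{LinkUp}.
The reaction-function slope is 0.3, so a 10-unit rise in P_{LinkUp} moves P_{NetOne} by 0.3 × 10 = 3. NetOne's best response rises — the actions are strategic complements.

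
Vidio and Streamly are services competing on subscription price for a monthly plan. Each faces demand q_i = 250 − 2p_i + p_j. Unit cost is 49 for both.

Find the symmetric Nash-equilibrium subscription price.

116

Vidio's profit: π = (p_{Vidio} − 49)(250 − 2p_{Vidio} + p_{Streamly}).
∂π/∂p_{Vidio} = 348 − 4p_{Vidio} + p_{Streamly} = 0 ⇒ p_{Vidio} = 87 + 0.25p_{Streamly}.
By symmetry p_{Streamly} = p_{Vidio}; substituting into the reaction function, 0.75p_{Vidio} = 87 and p_{Vidio} = 116.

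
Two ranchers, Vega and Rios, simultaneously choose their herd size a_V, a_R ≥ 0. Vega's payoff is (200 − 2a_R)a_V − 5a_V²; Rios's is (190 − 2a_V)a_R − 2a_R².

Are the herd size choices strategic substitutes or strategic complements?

strategic substitutes

Expanding Vega's payoff: 200a_V − 2a_Ra_V − 5a_V².
∂π/∂a_V = 200 − 2a_R − 10a_V = 0, so a_V = 20 − 0.2a_R.
The best-response slope da_V/da_R = −0.2 < 0: the reaction function is downward-sloping, so the choices are strategic substitutes.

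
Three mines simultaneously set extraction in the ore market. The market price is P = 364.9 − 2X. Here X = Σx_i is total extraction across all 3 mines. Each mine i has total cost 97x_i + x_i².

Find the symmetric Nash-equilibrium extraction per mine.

A representative mine's profit is π_i = x_i(364.9 − 2X) − 97x_i − x_i², with X = x_i + Σ_{j≠i} x_j.
First-order condition: 267.9 − 6x_i − 2Σ_{j≠i} x_j = 0.
In a symmetric equilibrium every mine chooses the same x, so Σ_{j≠i} x_j = 2x. The condition becomes 267.9 − 10x = 0, giving x = 267.9/10 = 26.79.

26.79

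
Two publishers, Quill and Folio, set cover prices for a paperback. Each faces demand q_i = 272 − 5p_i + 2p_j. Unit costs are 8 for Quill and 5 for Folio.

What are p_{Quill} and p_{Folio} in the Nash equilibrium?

38.6875, 37.4375

Quill's profit: π = (p_{Quill} − 8)(272 − 5p_{Quill} + 2p_{Folio}).
∂π/∂p_{Quill} = 312 − 10p_{Quill} + 2p_{Folio} = 0 ⇒ p_{Quill} = 31.2 + 0.2p_{Folio}.
Similarly p_{Folio} = 29.7 + 0.2p_{Quill}.
Plugging p_{Folio} into Quill's best response: p_{Quill} = 31.2 + 0.2(29.7 + 0.2p_{Quill}) ⇒ 0.96p_{Quill} = 37.14, so p_{Quill} = 38.6875.
Then p_{Folio} = 29.7 + 0.2·38.6875 = 37.4375.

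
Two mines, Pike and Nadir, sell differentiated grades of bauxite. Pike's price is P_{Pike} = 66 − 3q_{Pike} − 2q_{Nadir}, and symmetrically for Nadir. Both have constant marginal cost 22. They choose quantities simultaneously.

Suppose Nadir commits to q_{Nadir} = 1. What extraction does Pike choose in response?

Mine Pike's profit: π = q_{Pike}(66 − 3q_{Pike} − 2q_{Nadir}) − 22q_{Pike}.
∂π/∂q_{Pike} = 44 − 6q_{Pike} − 2q_{Nadir} = 0 ⇒ q_{Pike} = 22/3 − (1/3)q_{Nadir}.
At q_{Nadir} = 1: q_{Pike} = 22/3 − (1/3)·1 = 7.

7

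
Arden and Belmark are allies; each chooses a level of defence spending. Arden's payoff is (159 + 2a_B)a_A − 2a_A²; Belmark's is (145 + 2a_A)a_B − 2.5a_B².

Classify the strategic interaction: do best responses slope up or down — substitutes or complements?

Expanding Arden's payoff: 159a_A + 2a_Ba_A − 2a_A².
∂π/∂a_A = 159 + 2a_B − 4a_A = 0, so a_A = 39.75 + 0.5a_B.
The best-response slope da_A/da_B = 0.5 > 0: the reaction function is upward-sloping, so the choices are strategic complements.

strategic complements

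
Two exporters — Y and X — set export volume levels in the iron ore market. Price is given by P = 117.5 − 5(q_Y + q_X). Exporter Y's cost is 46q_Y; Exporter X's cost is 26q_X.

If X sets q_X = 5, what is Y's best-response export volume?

4.65

Exporter Y's profit: π = q_Y(117.5 − 5(q_Y + q_X)) − 46q_Y.
∂π/∂q_Y = 71.5 − 10q_Y − 5q_X = 0, so q_Y = 7.15 − 0.5q_X.
At q_X = 5: q_Y = 7.15 − 0.5·5 = 4.65.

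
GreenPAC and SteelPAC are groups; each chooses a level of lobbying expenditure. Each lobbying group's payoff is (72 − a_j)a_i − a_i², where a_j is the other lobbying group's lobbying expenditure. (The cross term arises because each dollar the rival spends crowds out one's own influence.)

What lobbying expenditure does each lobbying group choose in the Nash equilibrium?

GreenPAC's payoff is (72 − a_S)a_G − a_G².
∂π/∂a_G = 72 − a_S − 2a_G = 0, so a_G = 36 − 0.5a_S.
By symmetry a_S = a_G; substituting into the reaction function, 1.5a_G = 36 and a_G = 24.

24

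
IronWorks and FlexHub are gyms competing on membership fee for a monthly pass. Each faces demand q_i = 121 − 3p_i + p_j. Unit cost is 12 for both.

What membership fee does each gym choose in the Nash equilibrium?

IronWorks's profit: π = (p_{IronWorks} − 12)(121 − 3p_{IronWorks} + p_{FlexHub}).
∂π/∂p_{IronWorks} = 157 − 6p_{IronWorks} + p_{FlexHub} = 0 ⇒ p_{IronWorks} = 157/6 + (1/6)p_{FlexHub}.
Setting p_{IronWorks} = p_{FlexHub} in the reaction function: p_{IronWorks} = 157/6 + (1/6)p_{IronWorks}, so p_{IronWorks} = (157/6) / (5/6) = 31.4.

31.4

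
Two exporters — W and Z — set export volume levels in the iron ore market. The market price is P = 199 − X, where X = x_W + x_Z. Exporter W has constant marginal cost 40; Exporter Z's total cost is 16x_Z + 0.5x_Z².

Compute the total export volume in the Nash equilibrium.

100.2

Exporter W's profit: π = x_W(199 − (x_W + x_Z)) − 40x_W.
∂π/∂x_W = 159 − 2x_W − x_Z = 0, so x_W = 79.5 − 0.5x_Z.
For Z: ∂π/∂x_Z = 183 − 3x_Z − x_W = 0 ⇒ x_Z = 61 − (1/3)x_W.
Plugging x_Z into W's best response: x_W = 79.5 − 0.5(61 − (1/3)x_W) ⇒ (5/6)x_W = 49, so x_W = 58.8.
Then x_Z = 61 − (1/3)·58.8 = 41.4.
Total export volume: 58.8 + 41.4 = 100.2.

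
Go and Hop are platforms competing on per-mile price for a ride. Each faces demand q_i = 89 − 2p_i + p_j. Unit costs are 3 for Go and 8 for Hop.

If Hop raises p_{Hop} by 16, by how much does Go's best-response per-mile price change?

4

Go's profit: π = (p_{Go} − 3)(89 − 2p_{Go} + p_{Hop}).
∂π/∂p_{Go} = 95 − 4p_{Go} + p_{Hop} = 0 ⇒ p_{Go} = 23.75 + 0.25p_{Hop}.
The reaction-function slope is 0.25, so a 16-unit rise in p_{Hop} moves p_{Go} by 0.25 × 16 = 4. Go's best response rises — the actions are strategic complements.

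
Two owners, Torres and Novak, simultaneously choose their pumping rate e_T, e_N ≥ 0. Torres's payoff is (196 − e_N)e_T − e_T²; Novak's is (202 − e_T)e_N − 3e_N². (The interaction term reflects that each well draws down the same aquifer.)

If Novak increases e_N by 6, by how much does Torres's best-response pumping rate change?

Expanding Torres's payoff: 196e_T − e_Ne_T − e_T².
∂π/∂e_T = 196 − e_N − 2e_T = 0, so e_T = 98 − 0.5e_N.
The reaction-function slope is −0.5, so a 6-unit rise in e_N moves e_T by −0.5 × 6 = −3. Torres's best response falls — the actions are strategic substitutes.

-3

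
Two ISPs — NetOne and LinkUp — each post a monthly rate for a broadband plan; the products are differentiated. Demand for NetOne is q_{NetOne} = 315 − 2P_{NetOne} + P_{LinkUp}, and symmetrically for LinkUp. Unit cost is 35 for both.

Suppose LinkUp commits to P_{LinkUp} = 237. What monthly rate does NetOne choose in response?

155.5

NetOne's profit: π = (P_{NetOne} − 35)(315 − 2P_{NetOne} + P_{LinkUp}).
∂π/∂P_{NetOne} = 385 − 4P_{NetOne} + P_{LinkUp} = 0 ⇒ P_{NetOne} = 96.25 + 0.25P_{LinkUp}.
At P_{LinkUp} = 237: P_{NetOne} = 96.25 + 0.25·237 = 155.5.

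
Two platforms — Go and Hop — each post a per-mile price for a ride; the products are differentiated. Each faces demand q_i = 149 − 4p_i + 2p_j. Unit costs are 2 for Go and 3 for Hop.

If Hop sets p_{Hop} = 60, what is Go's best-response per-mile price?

Go's profit: π = (p_{Go} − 2)(149 − 4p_{Go} + 2p_{Hop}).
∂π/∂p_{Go} = 157 − 8p_{Go} + 2p_{Hop} = 0 ⇒ p_{Go} = 19.625 + 0.25p_{Hop}.
At p_{Hop} = 60: p_{Go} = 19.625 + 0.25·60 = 34.625.

34.625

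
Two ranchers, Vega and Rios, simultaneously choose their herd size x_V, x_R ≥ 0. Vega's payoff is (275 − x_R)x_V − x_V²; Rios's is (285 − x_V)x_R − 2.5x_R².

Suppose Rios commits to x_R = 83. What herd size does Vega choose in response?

Expanding Vega's payoff: 275x_V − x_Rx_V − x_V².
∂π/∂x_V = 275 − x_R − 2x_V = 0, so x_V = 137.5 − 0.5x_R.
At x_R = 83: x_V = 137.5 − 0.5·83 = 96.

96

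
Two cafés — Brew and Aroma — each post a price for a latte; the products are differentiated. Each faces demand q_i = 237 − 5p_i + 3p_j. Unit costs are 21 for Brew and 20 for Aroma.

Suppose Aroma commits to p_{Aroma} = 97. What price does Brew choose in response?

63.3

Brew's profit: π = (p_{Brew} − 21)(237 − 5p_{Brew} + 3p_{Aroma}).
∂π/∂p_{Brew} = 342 − 10p_{Brew} + 3p_{Aroma} = 0 ⇒ p_{Brew} = 34.2 + 0.3p_{Aroma}.
At p_{Aroma} = 97: p_{Brew} = 34.2 + 0.3·97 = 63.3.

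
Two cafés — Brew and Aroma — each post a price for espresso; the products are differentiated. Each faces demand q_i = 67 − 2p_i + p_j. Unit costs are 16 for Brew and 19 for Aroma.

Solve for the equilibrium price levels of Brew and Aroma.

33.4, 34.6

Brew's profit: π = (p_{Brew} − 16)(67 − 2p_{Brew} + p_{Aroma}).
∂π/∂p_{Brew} = 99 − 4p_{Brew} + p_{Aroma} = 0 ⇒ p_{Brew} = 24.75 + 0.25p_{Aroma}.
Similarly p_{Aroma} = 26.25 + 0.25p_{Brew}.
Solving the two reaction functions simultaneously: (1 − (0.25)(0.25))p_{Brew} = 24.75 + 0.25·26.25, so 0.9375p_{Brew} = 31.3125 and p_{Brew} = 33.4.
Then p_{Aroma} = 26.25 + 0.25·33.4 = 34.6.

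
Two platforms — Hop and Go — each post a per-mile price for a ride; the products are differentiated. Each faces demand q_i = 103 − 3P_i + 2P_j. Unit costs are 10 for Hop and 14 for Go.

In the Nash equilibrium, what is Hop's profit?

Hop's profit: π = (P_{Hop} − 10)(103 − 3P_{Hop} + 2P_{Go}).
∂π/∂P_{Hop} = 133 − 6P_{Hop} + 2P_{Go} = 0 ⇒ P_{Hop} = 133/6 + (1/3)P_{Go}.
Similarly P_{Go} = 145/6 + (1/3)P_{Hop}.
Substituting the second reaction function into the first: P_{Hop} = 133/6 + (1/3)(145/6 + (1/3)P_{Hop}), which gives (8/9)P_{Hop} = 272/9 ⇒ P_{Hop} = 34.
Then P_{Go} = 145/6 + (1/3)·34 = 35.5.
q_{Hop} = 103 − 3·34 + 2·35.5 = 72.
Profit = (34 − 10)·72 = 1728.

1728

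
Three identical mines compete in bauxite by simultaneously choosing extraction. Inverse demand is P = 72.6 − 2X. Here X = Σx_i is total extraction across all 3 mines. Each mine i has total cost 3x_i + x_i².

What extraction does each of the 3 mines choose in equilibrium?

6.96

A representative mine's profit is π_i = x_i(72.6 − 2X) − 3x_i − x_i², with X = x_i + Σ_{j≠i} x_j.
First-order condition: 69.6 − 6x_i − 2Σ_{j≠i} x_j = 0.
Imposing symmetry (x_j = x for all j) turns Σ_{j≠i} x_j into 2x, so 69.6 = 10x and x = 6.96.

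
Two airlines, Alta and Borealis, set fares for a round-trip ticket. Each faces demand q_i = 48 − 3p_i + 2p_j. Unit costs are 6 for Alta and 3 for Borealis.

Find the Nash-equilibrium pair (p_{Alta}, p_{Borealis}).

15.9375, 14.8125

Alta's profit: π = (p_{Alta} − 6)(48 − 3p_{Alta} + 2p_{Borealis}).
∂π/∂p_{Alta} = 66 − 6p_{Alta} + 2p_{Borealis} = 0 ⇒ p_{Alta} = 11 + (1/3)p_{Borealis}.
Similarly p_{Borealis} = 9.5 + (1/3)p_{Alta}.
Plugging p_{Borealis} into Alta's best response: p_{Alta} = 11 + (1/3)(9.5 + (1/3)p_{Alta}) ⇒ (8/9)p_{Alta} = 85/6, so p_{Alta} = 15.9375.
Then p_{Borealis} = 9.5 + (1/3)·15.9375 = 14.8125.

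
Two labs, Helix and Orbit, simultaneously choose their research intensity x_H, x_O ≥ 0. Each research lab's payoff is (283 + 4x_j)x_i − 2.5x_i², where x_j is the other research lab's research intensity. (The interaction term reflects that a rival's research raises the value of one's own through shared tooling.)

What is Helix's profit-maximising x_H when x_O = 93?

Helix's payoff is (283 + 4x_O)x_H − 2.5x_H².
∂π/∂x_H = 283 + 4x_O − 5x_H = 0, so x_H = 56.6 + 0.8x_O.
At x_O = 93: x_H = 56.6 + 0.8·93 = 131.

131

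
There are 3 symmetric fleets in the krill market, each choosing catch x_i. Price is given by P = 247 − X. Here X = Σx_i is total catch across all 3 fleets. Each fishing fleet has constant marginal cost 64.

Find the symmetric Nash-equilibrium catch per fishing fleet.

45.75

A representative fishing fleet's profit is π_i = x_i(247 − X) − 64x_i, with X = x_i + Σ_{j≠i} x_j.
First-order condition: 183 − 2x_i − Σ_{j≠i} x_j = 0.
Imposing symmetry (x_j = x for all j) turns Σ_{j≠i} x_j into 2x, so 183 = 4x and x = 45.75.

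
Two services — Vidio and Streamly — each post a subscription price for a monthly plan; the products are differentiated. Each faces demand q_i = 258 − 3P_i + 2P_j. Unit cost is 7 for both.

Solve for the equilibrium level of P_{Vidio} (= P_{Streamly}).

69.75

Vidio's profit: π = (P_{Vidio} − 7)(258 − 3P_{Vidio} + 2P_{Streamly}).
∂π/∂P_{Vidio} = 279 − 6P_{Vidio} + 2P_{Streamly} = 0 ⇒ P_{Vidio} = 46.5 + (1/3)P_{Streamly}.
By symmetry P_{Streamly} = P_{Vidio}; substituting into the reaction function, (2/3)P_{Vidio} = 46.5 and P_{Vidio} = 69.75.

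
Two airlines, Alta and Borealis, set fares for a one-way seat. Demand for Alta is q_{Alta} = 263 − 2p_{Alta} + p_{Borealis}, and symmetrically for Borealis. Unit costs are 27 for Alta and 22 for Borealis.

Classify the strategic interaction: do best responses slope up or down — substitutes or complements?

Alta's profit: π = (p_{Alta} − 27)(263 − 2p_{Alta} + p_{Borealis}).
∂π/∂p_{Alta} = 317 − 4p_{Alta} + p_{Borealis} = 0 ⇒ p_{Alta} = 79.25 + 0.25p_{Borealis}.
The best-response slope dp_{Alta}/dp_{Borealis} = 0.25 > 0: the reaction function is upward-sloping, so the choices are strategic complements.

strategic complements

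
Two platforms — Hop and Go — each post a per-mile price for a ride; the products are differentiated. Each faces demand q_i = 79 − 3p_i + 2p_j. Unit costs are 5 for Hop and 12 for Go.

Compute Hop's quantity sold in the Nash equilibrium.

59.4375

Hop's profit: π = (p_{Hop} − 5)(79 − 3p_{Hop} + 2p_{Go}).
∂π/∂p_{Hop} = 94 − 6p_{Hop} + 2p_{Go} = 0 ⇒ p_{Hop} = 47/3 + (1/3)p_{Go}.
Similarly p_{Go} = 115/6 + (1/3)p_{Hop}.
Solving the two reaction functions simultaneously: (1 − (1/3)(1/3))p_{Hop} = 47/3 + (1/3)·(115/6), so (8/9)p_{Hop} = 397/18 and p_{Hop} = 24.8125.
Then p_{Go} = 115/6 + (1/3)·24.8125 = 27.4375.
q_{Hop} = 79 − 3·24.8125 + 2·27.4375 = 59.4375.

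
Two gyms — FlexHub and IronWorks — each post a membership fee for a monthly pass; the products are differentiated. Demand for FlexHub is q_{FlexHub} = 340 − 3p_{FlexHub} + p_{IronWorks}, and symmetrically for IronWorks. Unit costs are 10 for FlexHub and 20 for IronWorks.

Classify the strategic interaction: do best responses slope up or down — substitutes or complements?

strategic complements

FlexHub's profit: π = (p_{FlexHub} − 10)(340 − 3p_{FlexHub} + p_{IronWorks}).
∂π/∂p_{FlexHub} = 370 − 6p_{FlexHub} + p_{IronWorks} = 0 ⇒ p_{FlexHub} = 185/3 + (1/6)p_{IronWorks}.
The best-response slope dp_{FlexHub}/dp_{IronWorks} = 1/6 > 0: the reaction function is upward-sloping, so the choices are strategic complements.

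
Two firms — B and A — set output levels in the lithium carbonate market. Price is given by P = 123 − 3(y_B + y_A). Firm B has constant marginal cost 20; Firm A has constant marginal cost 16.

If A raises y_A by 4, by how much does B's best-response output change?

-2

Firm B's profit: π = y_B(123 − 3(y_B + y_A)) − 20y_B.
∂π/∂y_B = 103 − 6y_B − 3y_A = 0, so y_B = 103/6 − 0.5y_A.
The reaction-function slope is −0.5, so a 4-unit rise in y_A moves y_B by −0.5 × 4 = −2. B's best response falls — the actions are strategic substitutes.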